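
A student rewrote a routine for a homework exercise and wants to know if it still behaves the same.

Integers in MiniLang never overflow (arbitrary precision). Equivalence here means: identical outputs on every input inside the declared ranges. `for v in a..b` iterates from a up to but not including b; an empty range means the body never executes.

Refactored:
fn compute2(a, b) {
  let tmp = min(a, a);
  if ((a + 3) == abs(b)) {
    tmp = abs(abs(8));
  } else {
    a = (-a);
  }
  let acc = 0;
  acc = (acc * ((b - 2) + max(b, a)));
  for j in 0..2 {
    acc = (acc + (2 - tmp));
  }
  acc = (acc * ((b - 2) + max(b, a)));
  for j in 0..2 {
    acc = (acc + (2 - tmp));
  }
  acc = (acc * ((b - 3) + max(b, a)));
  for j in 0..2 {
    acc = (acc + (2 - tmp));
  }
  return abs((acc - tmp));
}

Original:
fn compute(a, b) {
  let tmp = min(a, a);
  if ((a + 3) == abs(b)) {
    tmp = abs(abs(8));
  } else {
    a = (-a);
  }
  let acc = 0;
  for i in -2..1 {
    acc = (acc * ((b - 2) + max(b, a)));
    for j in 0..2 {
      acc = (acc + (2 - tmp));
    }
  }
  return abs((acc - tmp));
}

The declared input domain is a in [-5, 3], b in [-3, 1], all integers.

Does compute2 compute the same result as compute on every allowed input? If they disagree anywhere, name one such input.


Run the pair on a=-5, b=-3.
compute: tmp becomes -5; next ((a + 3) == abs(b)) evaluates to false; next a becomes 5; next acc becomes 0; next at i=-2:; next acc becomes 0; next at j=0:; next acc becomes 7; next at j=1:; next acc becomes 14; next at i=-1:; next acc becomes 0; next at j=0:; next acc becomes 7; next at j=1:; next acc becomes 14; next at i=0:; next acc becomes 0; next at j=0:; next acc becomes 7; next at j=1:; next acc becomes 14; next final value 19
compute2: tmp becomes -5; next ((a + 3) == abs(b)) evaluates to false; next a becomes 5; next acc becomes 0; next acc becomes 0; next at j=0:; next acc becomes 7; next at j=1:; next acc becomes 14; next acc becomes 0; next at j=0:; next acc becomes 7; next at j=1:; next acc becomes 14; next acc becomes -14; next at j=0:; next acc becomes -7; next at j=1:; next acc becomes 0; next final value 5
19 and 5 differ, so these are not the same function on this domain.
verdict: not equivalent; witness: a=-5, b=-3


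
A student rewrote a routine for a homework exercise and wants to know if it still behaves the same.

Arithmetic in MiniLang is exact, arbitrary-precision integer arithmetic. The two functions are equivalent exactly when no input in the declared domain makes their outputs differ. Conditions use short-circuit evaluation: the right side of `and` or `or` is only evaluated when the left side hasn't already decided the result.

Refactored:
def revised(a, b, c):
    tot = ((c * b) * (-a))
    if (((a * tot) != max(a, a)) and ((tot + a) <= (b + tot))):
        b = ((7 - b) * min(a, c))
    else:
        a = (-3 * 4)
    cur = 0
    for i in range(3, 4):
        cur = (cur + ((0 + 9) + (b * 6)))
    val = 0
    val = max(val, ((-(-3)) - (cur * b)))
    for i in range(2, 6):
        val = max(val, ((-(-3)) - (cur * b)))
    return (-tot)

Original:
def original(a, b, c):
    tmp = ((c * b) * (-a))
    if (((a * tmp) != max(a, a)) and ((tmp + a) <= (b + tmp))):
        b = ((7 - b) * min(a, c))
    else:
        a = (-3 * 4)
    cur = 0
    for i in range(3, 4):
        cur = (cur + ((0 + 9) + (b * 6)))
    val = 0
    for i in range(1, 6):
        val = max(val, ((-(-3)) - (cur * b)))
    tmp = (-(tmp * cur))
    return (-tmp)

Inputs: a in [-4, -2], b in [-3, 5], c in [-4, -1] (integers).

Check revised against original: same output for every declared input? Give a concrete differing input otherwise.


At a=-4, b=-3, c=-4: original gives -11088, revised gives -48.
verdict: not equivalent; witness: a=-4, b=-3, c=-4


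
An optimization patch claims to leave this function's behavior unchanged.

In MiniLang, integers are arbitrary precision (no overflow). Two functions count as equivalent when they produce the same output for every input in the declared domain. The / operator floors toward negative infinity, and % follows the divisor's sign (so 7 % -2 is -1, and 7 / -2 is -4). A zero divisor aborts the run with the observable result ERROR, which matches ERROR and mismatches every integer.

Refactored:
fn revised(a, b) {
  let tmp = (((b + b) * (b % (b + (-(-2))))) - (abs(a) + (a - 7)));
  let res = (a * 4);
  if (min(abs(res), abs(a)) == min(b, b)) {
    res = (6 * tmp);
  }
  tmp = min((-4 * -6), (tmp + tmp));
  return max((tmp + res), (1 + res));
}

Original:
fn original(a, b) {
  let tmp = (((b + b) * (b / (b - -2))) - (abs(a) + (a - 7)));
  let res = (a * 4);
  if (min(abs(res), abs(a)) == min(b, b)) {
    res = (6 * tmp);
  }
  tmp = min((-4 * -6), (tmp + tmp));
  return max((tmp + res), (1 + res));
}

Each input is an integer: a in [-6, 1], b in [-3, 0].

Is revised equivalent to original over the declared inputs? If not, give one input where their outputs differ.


Consider the input a=-6, b=-3.
original: tmp becomes -11; next res becomes -24; next (min(abs(res), abs(a)) == min(b, b)) evaluates to false; next tmp becomes -22; next final value -23
revised: tmp becomes 7; next res becomes -24; next (min(abs(res), abs(a)) == min(b, b)) evaluates to false; next tmp becomes 14; next final value -10
-23 against -10: the behavior changed.
verdict: not equivalent; witness: a=-6, b=-3


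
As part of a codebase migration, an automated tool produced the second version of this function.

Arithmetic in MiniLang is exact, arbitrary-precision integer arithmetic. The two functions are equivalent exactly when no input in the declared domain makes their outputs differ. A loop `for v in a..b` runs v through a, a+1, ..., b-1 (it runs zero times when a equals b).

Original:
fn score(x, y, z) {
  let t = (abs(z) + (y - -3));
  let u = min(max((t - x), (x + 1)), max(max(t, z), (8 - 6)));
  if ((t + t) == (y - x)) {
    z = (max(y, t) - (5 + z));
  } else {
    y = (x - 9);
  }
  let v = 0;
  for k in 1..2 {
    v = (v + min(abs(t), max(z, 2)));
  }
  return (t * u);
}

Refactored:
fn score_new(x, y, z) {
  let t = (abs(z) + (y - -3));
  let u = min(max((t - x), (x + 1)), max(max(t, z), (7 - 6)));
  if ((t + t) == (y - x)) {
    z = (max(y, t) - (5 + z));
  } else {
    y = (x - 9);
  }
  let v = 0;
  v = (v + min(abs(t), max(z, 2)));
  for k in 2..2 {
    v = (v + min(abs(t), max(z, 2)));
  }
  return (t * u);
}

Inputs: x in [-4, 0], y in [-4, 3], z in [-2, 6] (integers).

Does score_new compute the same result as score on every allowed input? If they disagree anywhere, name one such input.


There is a counterexample at x=-4, y=-4, z=-2: 2 on one side, 1 on the other.
score: t := 1 | u := 2 | ((t + t) == (y - x)): false | y := -13 | v := 0 | iter k=1: | v := 1 | result 2
score_new: t := 1 | u := 1 | ((t + t) == (y - x)): false | y := -13 | v := 0 | v := 1 | loop over k: empty range | result 1
verdict: not equivalent; witness: x=-4, y=-4, z=-2


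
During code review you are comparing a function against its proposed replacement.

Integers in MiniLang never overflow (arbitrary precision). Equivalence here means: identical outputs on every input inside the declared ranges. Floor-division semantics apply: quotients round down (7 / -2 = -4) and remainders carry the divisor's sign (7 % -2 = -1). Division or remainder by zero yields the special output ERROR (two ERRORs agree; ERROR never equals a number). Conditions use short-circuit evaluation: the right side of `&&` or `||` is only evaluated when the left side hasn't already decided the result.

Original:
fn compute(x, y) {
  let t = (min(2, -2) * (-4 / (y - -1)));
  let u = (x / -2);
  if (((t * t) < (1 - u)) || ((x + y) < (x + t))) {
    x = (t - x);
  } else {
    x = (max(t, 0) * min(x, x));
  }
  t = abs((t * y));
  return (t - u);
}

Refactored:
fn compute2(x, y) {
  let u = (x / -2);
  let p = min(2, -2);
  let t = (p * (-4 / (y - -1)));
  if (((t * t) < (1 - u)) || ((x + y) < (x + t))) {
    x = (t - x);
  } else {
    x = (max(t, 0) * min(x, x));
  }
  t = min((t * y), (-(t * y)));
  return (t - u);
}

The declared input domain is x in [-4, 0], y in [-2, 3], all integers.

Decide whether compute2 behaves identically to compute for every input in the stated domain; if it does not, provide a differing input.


x=-4, y=-2 yields 14 from compute but -18 from compute2.
verdict: not equivalent; witness: x=-4, y=-2


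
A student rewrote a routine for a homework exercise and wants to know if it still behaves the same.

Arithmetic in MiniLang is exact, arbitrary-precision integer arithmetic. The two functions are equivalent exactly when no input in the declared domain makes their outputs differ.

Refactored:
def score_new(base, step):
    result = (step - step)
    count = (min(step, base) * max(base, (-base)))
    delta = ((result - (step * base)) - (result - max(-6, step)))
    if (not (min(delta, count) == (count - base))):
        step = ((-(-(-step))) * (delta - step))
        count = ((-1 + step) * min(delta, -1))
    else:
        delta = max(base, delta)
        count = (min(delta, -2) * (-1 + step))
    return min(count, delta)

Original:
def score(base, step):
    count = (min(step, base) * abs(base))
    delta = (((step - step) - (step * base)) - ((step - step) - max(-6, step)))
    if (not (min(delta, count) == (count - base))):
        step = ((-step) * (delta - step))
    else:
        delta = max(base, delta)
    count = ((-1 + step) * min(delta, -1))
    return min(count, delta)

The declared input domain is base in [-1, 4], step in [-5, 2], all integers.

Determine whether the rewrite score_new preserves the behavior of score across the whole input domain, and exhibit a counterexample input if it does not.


Run the pair on base=0, step=2.
score: count := 0 | delta := 2 | (not (min(delta, count) == (count - base))): false | delta := 2 | count := -1 | result -1
score_new: result := 0 | count := 0 | delta := 2 | (not (min(delta, count) == (count - base))): false | delta := 2 | count := -2 | result -2
-1 and -2 differ, so these are not the same function on this domain.
verdict: not equivalent; witness: base=0, step=2


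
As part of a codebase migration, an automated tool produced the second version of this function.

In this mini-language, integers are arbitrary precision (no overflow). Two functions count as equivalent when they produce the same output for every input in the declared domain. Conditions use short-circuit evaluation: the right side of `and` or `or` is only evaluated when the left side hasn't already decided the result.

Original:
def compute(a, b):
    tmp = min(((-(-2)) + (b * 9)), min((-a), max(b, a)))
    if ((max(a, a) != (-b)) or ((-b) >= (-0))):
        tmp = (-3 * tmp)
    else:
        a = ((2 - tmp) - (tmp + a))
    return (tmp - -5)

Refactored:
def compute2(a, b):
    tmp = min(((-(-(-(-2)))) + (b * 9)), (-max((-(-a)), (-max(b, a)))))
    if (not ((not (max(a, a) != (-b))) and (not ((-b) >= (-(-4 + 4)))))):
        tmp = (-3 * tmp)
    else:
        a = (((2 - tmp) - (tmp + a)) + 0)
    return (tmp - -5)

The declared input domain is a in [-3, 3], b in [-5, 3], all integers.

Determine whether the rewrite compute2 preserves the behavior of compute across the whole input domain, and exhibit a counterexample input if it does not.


This is a faithful refactor — arithmetic usage differs, boolean connective usage differs, min/max/abs usage differs, constant usage differs, but the computed results match everywhere.
Tracing a=2, b=-1: compute: tmp = -7; ((max(a, a) != (-b)) or ((-b) >= (-0))) -> true; tmp = 21; return 26 | compute2: tmp = -7; (not ((not (max(a, a) != (-b))) and (not ((-b) >= (-(-4 + 4)))))) -> true; tmp = 21; return 26 — matching result 26.
Every one of the 63 inputs gives matching results.
verdict: equivalent


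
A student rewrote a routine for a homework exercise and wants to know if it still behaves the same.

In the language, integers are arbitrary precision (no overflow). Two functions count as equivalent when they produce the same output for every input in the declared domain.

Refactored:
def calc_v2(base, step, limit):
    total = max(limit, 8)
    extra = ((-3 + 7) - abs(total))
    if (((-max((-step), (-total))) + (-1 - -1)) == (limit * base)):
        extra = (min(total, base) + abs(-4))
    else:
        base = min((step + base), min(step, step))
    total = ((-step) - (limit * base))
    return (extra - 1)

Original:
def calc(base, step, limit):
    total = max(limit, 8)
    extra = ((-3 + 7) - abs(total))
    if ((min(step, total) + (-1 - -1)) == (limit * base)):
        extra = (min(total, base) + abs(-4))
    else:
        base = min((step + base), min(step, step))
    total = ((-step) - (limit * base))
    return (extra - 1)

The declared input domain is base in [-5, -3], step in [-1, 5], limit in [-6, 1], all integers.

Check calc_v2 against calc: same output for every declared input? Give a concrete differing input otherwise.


Side by side, the visible changes include: min/max/abs usage differs.
Tracing base=-3, step=2, limit=1: calc: total := 8 | extra := -4 | ((min(step, total) + (-1 - -1)) == (limit * base)): false | base := -1 | total := -1 | result -5 | calc_v2: total := 8 | extra := -4 | (((-max((-step), (-total))) + (-1 - -1)) == (limit * base)): false | base := -1 | total := -1 | result -5 — matching result -5.
Every one of the 168 inputs gives matching results.
verdict: equivalent


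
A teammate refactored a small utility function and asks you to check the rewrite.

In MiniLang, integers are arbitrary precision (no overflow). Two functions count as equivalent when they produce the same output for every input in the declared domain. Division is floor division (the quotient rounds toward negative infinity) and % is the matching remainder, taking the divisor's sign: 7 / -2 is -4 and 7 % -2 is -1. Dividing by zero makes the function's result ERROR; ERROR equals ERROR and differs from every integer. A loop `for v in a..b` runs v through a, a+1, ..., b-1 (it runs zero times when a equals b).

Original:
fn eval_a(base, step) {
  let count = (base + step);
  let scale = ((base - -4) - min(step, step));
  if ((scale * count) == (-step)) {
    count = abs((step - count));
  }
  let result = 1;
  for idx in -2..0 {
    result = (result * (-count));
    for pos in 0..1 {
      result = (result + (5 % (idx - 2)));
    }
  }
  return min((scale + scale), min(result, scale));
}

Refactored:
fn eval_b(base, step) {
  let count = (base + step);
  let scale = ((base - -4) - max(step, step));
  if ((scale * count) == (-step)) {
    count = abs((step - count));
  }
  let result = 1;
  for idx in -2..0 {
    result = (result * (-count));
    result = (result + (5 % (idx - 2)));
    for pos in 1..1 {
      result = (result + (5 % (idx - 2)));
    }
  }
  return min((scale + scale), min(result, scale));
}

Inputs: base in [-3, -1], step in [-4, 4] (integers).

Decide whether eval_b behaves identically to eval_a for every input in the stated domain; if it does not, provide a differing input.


The one real change (`min(step, step)` became `max(step, step)`) has no effect anywhere in the declared ranges.
As a probe, take base=-1, step=-4: eval_a runs count = -5; scale = 7; ((scale * count) == (-step)) -> false; result = 1; [idx=-2]; result = 5; [pos=0]; result = 2; [idx=-1]; result = 10; [pos=0]; result = 9; return 7; eval_b runs count = -5; scale = 7; ((scale * count) == (-step)) -> false; result = 1; [idx=-2]; result = 5; result = 2; the pos loop: no iterations; [idx=-1]; result = 10; result = 9; the pos loop: no iterations; return 7; both end at 7.
Checked all 27 inputs in the declared domain: the outputs agree on every one.
verdict: equivalent


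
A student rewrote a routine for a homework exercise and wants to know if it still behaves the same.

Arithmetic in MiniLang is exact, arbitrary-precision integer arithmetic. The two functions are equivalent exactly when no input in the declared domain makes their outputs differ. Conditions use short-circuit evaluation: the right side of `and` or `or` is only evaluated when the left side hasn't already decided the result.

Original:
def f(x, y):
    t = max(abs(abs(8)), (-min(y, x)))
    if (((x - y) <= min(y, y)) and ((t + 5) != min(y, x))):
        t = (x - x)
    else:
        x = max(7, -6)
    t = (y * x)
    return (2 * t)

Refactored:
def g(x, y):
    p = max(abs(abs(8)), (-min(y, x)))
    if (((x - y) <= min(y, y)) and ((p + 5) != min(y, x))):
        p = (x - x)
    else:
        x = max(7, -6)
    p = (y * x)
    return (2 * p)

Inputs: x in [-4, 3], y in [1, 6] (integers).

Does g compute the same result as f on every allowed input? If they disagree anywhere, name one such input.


The two are interchangeable: local variable names differ, and every declared input agrees.
One worked example (x=3, y=6) — f: t := 8 | (((x - y) <= min(y, y)) and ((t + 5) != min(y, x))): true | t := 0 | t := 18 | result 36; g: p := 8 | (((x - y) <= min(y, y)) and ((p + 5) != min(y, x))): true | p := 0 | p := 18 | result 36; agreement on 36.
Sweeping the whole domain (48 inputs) finds no disagreement.
verdict: equivalent


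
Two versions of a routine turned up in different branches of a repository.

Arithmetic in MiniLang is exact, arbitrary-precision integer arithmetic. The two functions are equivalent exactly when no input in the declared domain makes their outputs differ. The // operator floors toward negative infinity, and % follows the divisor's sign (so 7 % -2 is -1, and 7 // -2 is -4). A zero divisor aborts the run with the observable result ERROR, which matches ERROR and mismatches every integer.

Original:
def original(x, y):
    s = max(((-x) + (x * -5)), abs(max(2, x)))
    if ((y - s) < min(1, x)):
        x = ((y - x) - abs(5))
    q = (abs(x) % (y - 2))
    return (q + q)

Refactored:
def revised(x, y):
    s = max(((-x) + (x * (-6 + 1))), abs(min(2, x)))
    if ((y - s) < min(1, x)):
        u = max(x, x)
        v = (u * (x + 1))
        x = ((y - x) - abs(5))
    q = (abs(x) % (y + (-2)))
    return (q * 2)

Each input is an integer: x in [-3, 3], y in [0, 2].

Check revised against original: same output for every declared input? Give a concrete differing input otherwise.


Run the pair on x=0, y=0.
original: s=2, then ((y - s) < min(1, x)) is true, then x=-5, then q=-1, then returns -2
revised: s=0, then ((y - s) < min(1, x)) is false, then q=0, then returns 0
-2 vs 0 — the two versions disagree here.
verdict: not equivalent; witness: x=0, y=0


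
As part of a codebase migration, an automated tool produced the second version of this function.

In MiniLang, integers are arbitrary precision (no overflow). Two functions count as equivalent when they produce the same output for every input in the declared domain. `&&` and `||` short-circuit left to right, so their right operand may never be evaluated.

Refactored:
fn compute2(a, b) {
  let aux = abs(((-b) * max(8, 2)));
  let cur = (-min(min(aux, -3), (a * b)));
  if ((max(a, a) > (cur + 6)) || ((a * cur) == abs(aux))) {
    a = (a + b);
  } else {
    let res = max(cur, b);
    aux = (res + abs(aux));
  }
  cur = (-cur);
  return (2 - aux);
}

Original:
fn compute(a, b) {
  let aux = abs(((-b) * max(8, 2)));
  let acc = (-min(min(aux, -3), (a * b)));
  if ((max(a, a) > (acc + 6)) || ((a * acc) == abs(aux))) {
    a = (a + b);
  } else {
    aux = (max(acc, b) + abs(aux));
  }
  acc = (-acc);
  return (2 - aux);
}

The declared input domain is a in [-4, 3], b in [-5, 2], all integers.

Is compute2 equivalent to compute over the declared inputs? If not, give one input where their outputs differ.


The two versions differ — the changes include local variable names differ, plus statement counts differ.
Spot check at a=1, b=-3 — compute: aux=24, then acc=3, then ((max(a, a) > (acc + 6)) || ((a * acc) == abs(aux))) is false, then aux=27, then acc=-3, then returns -25. compute2: aux=24, then cur=3, then ((max(a, a) > (cur + 6)) || ((a * cur) == abs(aux))) is false, then res=3, then aux=27, then cur=-3, then returns -25. Both give -25.
Sweeping the whole domain (64 inputs) finds no disagreement.
verdict: equivalent


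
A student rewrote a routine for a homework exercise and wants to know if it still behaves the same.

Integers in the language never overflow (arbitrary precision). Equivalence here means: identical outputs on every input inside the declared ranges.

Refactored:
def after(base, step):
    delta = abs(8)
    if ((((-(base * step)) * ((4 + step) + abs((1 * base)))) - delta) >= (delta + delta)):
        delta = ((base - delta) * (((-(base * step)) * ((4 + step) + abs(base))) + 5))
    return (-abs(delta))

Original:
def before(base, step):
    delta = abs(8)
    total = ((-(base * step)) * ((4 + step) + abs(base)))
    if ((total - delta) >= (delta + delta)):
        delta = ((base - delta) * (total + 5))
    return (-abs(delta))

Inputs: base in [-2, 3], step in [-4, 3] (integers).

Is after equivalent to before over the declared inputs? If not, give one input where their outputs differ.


Side by side, the visible changes include: local variable names differ, and statement counts differ, and min/max/abs usage differs, and constant usage differs, and arithmetic usage differs.
Tracing base=1, step=0: before: delta becomes 8; next total becomes 0; next ((total - delta) >= (delta + delta)) evaluates to false; next final value -8 | after: delta becomes 8; next ((((-(base * step)) * ((4 + step) + abs((1 * base)))) - delta) >= (delta + delta)) evaluates to false; next final value -8 — matching result -8.
Checked all 48 inputs in the declared domain: the outputs agree on every one.
verdict: equivalent


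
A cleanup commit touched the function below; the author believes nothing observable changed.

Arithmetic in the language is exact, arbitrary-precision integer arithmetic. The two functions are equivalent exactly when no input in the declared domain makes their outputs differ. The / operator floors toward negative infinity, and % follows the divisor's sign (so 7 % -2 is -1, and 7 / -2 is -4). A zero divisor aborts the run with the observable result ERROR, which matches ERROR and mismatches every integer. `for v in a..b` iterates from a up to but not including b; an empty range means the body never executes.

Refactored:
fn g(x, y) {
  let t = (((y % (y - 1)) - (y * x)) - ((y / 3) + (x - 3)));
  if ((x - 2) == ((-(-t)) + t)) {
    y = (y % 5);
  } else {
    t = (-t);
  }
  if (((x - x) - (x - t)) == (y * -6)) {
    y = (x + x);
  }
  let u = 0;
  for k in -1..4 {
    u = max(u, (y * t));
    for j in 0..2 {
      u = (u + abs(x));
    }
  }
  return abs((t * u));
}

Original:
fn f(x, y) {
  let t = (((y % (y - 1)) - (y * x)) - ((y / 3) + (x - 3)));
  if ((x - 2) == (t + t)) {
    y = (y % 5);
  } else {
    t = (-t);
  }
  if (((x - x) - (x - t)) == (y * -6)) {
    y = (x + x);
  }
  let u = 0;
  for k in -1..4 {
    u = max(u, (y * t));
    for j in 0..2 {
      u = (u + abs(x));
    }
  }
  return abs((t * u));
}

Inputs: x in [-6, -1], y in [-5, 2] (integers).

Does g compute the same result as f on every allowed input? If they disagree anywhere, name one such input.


Differences: same computation, different form — yet all 48 inputs agree.
verdict: equivalent


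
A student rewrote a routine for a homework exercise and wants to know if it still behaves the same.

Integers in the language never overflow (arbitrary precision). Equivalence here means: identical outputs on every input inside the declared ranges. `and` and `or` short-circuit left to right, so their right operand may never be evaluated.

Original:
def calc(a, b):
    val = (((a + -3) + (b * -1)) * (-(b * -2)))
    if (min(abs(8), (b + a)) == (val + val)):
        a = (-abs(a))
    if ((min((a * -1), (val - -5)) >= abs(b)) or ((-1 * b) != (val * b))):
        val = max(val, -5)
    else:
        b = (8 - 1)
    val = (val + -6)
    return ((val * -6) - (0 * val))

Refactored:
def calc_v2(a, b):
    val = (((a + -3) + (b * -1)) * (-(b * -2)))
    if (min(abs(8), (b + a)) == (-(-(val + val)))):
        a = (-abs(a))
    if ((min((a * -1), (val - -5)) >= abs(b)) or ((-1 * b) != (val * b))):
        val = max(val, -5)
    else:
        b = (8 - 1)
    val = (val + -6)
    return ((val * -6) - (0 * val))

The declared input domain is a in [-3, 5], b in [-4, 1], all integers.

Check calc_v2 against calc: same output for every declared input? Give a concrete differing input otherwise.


This is a faithful refactor — same computation, different form, but the computed results match everywhere.
One worked example (a=5, b=1) — calc: val := 2 | (min(abs(8), (b + a)) == (val + val)): false | ((min((a * -1), (val - -5)) >= abs(b)) or ((-1 * b) != (val * b))): true | val := 2 | val := -4 | result 24; calc_v2: val := 2 | (min(abs(8), (b + a)) == (-(-(val + val)))): false | ((min((a * -1), (val - -5)) >= abs(b)) or ((-1 * b) != (val * b))): true | val := 2 | val := -4 | result 24; agreement on 24.
An exhaustive pass over the 54 declared inputs shows identical outputs.
verdict: equivalent


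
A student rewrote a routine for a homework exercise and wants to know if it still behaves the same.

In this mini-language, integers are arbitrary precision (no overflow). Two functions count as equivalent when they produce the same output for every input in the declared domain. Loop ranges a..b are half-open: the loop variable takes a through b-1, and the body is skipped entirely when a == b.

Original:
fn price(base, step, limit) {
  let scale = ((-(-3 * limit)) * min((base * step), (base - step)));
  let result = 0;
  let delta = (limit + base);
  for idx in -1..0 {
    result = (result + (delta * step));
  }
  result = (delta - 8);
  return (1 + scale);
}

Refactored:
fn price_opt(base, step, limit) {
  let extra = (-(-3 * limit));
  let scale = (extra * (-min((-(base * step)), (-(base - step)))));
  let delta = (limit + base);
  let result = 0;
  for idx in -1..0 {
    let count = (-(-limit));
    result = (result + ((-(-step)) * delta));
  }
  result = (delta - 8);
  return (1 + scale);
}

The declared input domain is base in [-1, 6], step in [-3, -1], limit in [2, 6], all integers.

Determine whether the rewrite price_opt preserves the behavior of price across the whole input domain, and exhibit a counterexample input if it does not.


Consider the input base=-1, step=-3, limit=2.
price: scale = 12; result = 0; delta = 1; [idx=-1]; result = -3; result = -7; return 13
price_opt: extra = 6; scale = 18; delta = 1; result = 0; [idx=-1]; count = 2; result = -3; result = -7; return 19
13 != 19, so the rewrite changes behavior.
verdict: not equivalent; witness: base=-1, step=-3, limit=2


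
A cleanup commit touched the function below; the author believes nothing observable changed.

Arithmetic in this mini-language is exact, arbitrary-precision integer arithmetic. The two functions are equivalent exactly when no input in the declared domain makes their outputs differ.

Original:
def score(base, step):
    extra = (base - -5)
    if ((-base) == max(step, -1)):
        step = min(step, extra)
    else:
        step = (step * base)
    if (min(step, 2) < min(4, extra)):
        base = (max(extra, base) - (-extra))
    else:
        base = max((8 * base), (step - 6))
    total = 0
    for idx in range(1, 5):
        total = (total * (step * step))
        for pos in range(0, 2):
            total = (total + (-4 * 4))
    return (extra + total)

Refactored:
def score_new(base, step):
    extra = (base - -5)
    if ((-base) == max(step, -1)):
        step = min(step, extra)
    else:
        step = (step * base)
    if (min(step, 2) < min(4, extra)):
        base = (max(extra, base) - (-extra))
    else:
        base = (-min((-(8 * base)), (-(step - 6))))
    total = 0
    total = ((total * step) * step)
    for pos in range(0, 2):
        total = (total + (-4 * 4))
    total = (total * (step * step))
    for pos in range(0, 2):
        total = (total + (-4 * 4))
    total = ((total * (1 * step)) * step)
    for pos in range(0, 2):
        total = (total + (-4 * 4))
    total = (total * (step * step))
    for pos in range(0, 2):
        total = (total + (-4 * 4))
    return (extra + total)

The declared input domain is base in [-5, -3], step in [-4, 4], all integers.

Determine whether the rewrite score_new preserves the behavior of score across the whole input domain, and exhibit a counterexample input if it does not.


The two versions differ — the changes include min/max/abs usage differs, plus arithmetic usage differs, plus local variable names differ, plus statement counts differ, plus constant usage differs, plus loop structure differs.
As a probe, take base=-4, step=4: score runs extra = 1; ((-base) == max(step, -1)) -> true; step = 1; (min(step, 2) < min(4, extra)) -> false; base = -5; total = 0; [idx=1]; total = 0; [pos=0]; total = -16; [pos=1]; total = -32; [idx=2]; total = -32; [pos=0]; total = -48; [pos=1]; total = -64; [idx=3]; total = -64; [pos=0]; total = -80; [pos=1]; total = -96; [idx=4]; total = -96; [pos=0]; total = -112; [pos=1]; total = -128; return -127; score_new runs extra = 1; ((-base) == max(step, -1)) -> true; step = 1; (min(step, 2) < min(4, extra)) -> false; base = -5; total = 0; total = 0; [pos=0]; total = -16; [pos=1]; total = -32; total = -32; [pos=0]; total = -48; [pos=1]; total = -64; total = -64; [pos=0]; total = -80; [pos=1]; total = -96; total = -96; [pos=0]; total = -112; [pos=1]; total = -128; return -127; both end at -127.
Checked all 27 inputs in the declared domain: the outputs agree on every one.
verdict: equivalent


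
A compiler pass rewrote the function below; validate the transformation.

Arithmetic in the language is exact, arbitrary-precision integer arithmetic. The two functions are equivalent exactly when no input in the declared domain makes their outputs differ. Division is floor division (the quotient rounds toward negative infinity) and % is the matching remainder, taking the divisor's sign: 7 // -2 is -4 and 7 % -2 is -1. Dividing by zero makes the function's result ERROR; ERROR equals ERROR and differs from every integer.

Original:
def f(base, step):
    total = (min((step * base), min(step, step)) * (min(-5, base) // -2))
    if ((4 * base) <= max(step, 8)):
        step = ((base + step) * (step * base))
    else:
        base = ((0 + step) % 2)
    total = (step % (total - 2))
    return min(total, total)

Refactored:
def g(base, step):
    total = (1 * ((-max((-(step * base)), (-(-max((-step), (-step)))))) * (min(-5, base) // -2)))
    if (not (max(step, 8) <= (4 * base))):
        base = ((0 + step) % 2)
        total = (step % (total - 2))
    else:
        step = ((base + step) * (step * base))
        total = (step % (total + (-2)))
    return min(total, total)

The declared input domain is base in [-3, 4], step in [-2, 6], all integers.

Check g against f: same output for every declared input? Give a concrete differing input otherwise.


Consider the input base=-3, step=-2.
f: total=-4, then ((4 * base) <= max(step, 8)) is true, then step=-30, then total=0, then returns 0
g: total=-4, then (not (max(step, 8) <= (4 * base))) is true, then base=0, then total=-2, then returns -2
0 != -2, so the rewrite changes behavior.
verdict: not equivalent; witness: base=-3, step=-2


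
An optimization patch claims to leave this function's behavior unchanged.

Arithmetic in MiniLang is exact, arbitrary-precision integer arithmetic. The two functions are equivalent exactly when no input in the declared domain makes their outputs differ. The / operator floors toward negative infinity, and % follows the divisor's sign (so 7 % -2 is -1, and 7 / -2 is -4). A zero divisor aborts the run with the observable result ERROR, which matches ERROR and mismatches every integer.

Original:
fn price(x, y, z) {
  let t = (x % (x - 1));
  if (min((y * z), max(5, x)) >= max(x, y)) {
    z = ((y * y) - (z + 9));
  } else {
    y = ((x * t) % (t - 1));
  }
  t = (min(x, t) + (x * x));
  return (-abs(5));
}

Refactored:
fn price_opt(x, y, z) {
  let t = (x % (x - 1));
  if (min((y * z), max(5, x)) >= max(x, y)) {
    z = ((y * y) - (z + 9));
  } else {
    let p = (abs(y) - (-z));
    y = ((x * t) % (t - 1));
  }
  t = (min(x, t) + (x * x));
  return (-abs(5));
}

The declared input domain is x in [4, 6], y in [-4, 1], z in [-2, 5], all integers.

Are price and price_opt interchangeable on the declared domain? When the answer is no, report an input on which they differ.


Reading the diff, among the changes: local variable names differ, arithmetic usage differs, statement counts differ, min/max/abs usage differs.
One worked example (x=4, y=-2, z=4) — price: t becomes 1; next (min((y * z), max(5, x)) >= max(x, y)) evaluates to false; next hits division by zero so the output is ERROR; price_opt: t becomes 1; next (min((y * z), max(5, x)) >= max(x, y)) evaluates to false; next p becomes 6; next hits division by zero so the output is ERROR; agreement on ERROR.
Checked all 144 inputs in the declared domain: the outputs agree on every one.
verdict: equivalent


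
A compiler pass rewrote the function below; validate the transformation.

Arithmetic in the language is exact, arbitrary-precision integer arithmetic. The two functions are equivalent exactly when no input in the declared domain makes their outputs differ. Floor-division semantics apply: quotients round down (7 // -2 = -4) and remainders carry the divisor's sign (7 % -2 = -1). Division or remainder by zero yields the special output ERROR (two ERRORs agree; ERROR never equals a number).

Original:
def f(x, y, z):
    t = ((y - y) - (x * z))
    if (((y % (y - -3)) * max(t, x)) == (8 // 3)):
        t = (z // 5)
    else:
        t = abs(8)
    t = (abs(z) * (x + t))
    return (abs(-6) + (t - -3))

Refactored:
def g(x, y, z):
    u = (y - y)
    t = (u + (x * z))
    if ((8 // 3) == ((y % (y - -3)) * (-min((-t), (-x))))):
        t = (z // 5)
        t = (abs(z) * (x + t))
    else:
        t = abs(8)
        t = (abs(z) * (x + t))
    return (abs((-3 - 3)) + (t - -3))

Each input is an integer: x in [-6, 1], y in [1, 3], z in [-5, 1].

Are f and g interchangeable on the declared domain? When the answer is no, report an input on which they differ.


Take x=-2, y=1, z=-1.
f: t = -2; (((y % (y - -3)) * max(t, x)) == (8 // 3)) -> false; t = 8; t = 6; return 15
g: u = 0; t = 2; ((8 // 3) == ((y % (y - -3)) * (-min((-t), (-x))))) -> true; t = -1; t = -3; return 6
15 != 6, so the rewrite changes behavior.
verdict: not equivalent; witness: x=-2, y=1, z=-1


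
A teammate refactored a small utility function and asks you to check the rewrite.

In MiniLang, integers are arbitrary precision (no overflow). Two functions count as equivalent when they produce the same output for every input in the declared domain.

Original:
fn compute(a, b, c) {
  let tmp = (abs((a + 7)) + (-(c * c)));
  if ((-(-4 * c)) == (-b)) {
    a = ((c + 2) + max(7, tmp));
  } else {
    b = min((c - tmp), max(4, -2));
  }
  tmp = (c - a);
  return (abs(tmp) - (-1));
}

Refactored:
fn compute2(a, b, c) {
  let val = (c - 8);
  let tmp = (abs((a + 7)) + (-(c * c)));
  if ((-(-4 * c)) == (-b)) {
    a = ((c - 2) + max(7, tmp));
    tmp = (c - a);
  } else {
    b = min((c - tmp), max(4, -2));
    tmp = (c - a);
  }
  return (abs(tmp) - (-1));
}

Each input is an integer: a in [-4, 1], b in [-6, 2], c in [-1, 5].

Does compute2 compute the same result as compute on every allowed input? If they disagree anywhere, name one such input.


On input a=-4, b=-4, c=1, compute returns 10 while compute2 returns 6.
verdict: not equivalent; witness: a=-4, b=-4, c=1


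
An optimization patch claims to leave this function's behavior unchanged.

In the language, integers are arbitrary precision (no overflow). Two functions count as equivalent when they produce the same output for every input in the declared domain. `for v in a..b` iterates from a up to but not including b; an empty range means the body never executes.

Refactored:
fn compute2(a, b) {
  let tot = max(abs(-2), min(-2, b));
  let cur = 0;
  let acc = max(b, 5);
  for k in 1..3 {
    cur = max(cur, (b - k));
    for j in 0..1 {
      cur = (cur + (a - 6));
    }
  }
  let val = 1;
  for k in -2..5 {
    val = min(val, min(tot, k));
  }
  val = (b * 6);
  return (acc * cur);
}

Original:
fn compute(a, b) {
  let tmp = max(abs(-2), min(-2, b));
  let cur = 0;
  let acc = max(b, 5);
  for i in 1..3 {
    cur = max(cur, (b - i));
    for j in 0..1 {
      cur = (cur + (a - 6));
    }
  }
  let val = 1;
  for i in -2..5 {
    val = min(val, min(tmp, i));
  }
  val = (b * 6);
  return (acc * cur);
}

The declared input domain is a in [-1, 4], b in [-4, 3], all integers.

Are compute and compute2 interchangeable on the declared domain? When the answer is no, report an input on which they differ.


Changes here: local variable names differ; the full 48-point sweep finds no disagreement.
verdict: equivalent


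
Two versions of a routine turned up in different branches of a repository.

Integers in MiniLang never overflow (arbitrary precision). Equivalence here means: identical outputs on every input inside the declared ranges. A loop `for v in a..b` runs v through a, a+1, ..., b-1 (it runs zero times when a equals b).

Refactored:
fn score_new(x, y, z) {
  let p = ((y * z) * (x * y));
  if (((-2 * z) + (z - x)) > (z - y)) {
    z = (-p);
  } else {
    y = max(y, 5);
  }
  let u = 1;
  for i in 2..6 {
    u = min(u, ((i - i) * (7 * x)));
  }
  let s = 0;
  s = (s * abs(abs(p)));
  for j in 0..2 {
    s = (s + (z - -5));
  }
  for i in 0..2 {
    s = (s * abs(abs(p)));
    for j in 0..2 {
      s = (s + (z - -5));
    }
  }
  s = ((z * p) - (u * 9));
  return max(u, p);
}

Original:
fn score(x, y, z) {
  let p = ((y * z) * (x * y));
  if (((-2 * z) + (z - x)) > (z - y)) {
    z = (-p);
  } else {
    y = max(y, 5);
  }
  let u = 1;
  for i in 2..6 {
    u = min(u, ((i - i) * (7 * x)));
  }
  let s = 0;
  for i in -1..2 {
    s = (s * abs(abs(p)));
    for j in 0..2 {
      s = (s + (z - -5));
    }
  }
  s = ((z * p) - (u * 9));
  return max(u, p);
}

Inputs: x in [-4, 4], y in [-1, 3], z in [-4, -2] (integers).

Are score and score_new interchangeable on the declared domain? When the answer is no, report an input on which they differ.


The two are interchangeable: loop structure differs, and min/max/abs usage differs, and constant usage differs, and arithmetic usage differs, and statement counts differ, and every declared input agrees.
Spot check at x=-2, y=-1, z=-3 — score: p = 6; (((-2 * z) + (z - x)) > (z - y)) -> true; z = -6; u = 1; [i=2]; u = 0; [i=3]; u = 0; [i=4]; u = 0; [i=5]; u = 0; s = 0; [i=-1]; s = 0; [j=0]; s = -1; [j=1]; s = -2; [i=0]; s = -12; [j=0]; s = -13; [j=1]; s = -14; [i=1]; s = -84; [j=0]; s = -85; [j=1]; s = -86; s = -36; return 6. score_new: p = 6; (((-2 * z) + (z - x)) > (z - y)) -> true; z = -6; u = 1; [i=2]; u = 0; [i=3]; u = 0; [i=4]; u = 0; [i=5]; u = 0; s = 0; s = 0; [j=0]; s = -1; [j=1]; s = -2; [i=0]; s = -12; [j=0]; s = -13; [j=1]; s = -14; [i=1]; s = -84; [j=0]; s = -85; [j=1]; s = -86; s = -36; return 6. Both give 6.
Checked all 135 inputs in the declared domain: the outputs agree on every one.
verdict: equivalent


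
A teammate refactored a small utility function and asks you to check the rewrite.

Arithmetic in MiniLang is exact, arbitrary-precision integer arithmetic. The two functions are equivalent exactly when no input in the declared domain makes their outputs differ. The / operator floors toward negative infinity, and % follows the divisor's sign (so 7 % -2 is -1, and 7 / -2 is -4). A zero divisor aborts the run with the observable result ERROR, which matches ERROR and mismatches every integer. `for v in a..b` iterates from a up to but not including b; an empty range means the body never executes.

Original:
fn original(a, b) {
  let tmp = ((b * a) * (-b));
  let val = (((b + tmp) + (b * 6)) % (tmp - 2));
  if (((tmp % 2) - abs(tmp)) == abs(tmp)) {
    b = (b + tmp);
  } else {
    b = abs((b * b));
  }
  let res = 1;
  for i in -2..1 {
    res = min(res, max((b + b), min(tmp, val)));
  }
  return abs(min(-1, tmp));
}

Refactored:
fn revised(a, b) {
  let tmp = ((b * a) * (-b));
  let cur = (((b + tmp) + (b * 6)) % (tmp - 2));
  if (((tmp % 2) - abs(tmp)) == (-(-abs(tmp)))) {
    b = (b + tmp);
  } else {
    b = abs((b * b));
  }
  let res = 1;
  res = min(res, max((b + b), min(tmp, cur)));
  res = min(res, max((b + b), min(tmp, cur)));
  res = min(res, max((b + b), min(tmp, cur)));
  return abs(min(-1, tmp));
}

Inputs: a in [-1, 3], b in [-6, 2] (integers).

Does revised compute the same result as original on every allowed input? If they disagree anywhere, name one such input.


This is a faithful refactor — loop structure differs; and statement counts differ; and min/max/abs usage differs; and local variable names differ; and arithmetic usage differs, but the computed results match everywhere.
One worked example (a=2, b=-1) — original: tmp becomes -2; next val becomes -1; next (((tmp % 2) - abs(tmp)) == abs(tmp)) evaluates to false; next b becomes 1; next res becomes 1; next at i=-2:; next res becomes 1; next at i=-1:; next res becomes 1; next at i=0:; next res becomes 1; next final value 2; revised: tmp becomes -2; next cur becomes -1; next (((tmp % 2) - abs(tmp)) == (-(-abs(tmp)))) evaluates to false; next b becomes 1; next res becomes 1; next res becomes 1; next res becomes 1; next res becomes 1; next final value 2; agreement on 2.
An exhaustive pass over the 45 declared inputs shows identical outputs.
verdict: equivalent
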